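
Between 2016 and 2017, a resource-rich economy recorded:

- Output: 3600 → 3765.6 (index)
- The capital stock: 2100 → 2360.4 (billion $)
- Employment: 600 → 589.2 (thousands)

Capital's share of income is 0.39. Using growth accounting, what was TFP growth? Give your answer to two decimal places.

Output growth = (3765.6 − 3600) / 3600 = 4.6%.
The capital stock growth = (2360.4 − 2100) / 2100 = 12.4%.
Employment growth = (589.2 − 600) / 600 = -1.8%.
Labor's share = 1 − 0.39 = 0.61.
The capital stock: 0.39 × 12.4 = 4.836 pp.
Employment: 0.61 × (-1.8) = -1.098 pp.
TFP growth = 4.6 − 3.738 = 0.862%.

0.86%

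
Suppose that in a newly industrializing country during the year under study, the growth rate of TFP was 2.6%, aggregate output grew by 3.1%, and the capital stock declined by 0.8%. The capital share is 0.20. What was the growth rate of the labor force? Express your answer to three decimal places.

The labor force grew 0.825%.

Labor's share = 1 − 0.2 = 0.8.
gY = gA + 0.2×(-0.8) + 0.8×g.
0.8×g = 3.1 − 2.6 + 0.16 = 0.66.
g = 0.66 / 0.8 = 0.825%.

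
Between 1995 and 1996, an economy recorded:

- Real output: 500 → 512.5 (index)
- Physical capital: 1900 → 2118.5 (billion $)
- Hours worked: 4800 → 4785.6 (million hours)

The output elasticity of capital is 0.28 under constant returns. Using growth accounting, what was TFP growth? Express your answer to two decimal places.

-0.50%

Real output growth = (512.5 − 500) / 500 = 2.5%.
Physical capital growth = (2118.5 − 1900) / 1900 = 11.5%.
Hours worked growth = (4785.6 − 4800) / 4800 = -0.3%.
Labor's share = 1 − 0.28 = 0.72.
Physical capital: 0.28 × 11.5 = 3.22 pp.
Hours worked: 0.72 × (-0.3) = -0.216 pp.
TFP growth = 2.5 − 3.004 = -0.504%.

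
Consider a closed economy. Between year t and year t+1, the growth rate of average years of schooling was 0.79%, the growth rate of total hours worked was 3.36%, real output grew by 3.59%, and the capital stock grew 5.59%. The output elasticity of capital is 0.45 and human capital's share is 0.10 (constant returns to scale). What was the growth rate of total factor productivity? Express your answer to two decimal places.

Labor's share = 1 − 0.45 − 0.1 = 0.45.
The capital stock: 0.45 × 5.59 = 2.5155 pp.
Average years of schooling: 0.1 × 0.79 = 0.079 pp.
Total hours worked: 0.45 × 3.36 = 1.512 pp.
TFP growth = 3.59 − 4.1065 = -0.5165%.

-0.52%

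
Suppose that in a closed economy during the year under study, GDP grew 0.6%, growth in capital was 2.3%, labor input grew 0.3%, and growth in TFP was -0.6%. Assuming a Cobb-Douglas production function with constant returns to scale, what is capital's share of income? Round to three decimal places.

α = 0.450

gY = gA + α·gK + (1−α)·gL, so gY − gA − gL = α(gK − gL).
0.6 + 0.6 − 0.3 = α × (2.3 − 0.3).
0.9 = 2 α, so α = 0.45.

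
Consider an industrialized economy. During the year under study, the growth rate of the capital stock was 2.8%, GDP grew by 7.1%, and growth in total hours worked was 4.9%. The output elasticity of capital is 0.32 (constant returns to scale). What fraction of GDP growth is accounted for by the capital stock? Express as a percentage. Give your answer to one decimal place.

12.6%

The capital stock contributed 0.32 × 2.8 = 0.896 pp.
Share of growth = 0.896 / 7.1 × 100 = 12.62%.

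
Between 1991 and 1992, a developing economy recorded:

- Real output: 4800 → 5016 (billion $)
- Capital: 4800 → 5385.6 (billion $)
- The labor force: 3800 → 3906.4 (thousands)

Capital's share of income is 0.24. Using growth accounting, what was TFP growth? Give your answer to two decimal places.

-0.56%

Real output growth = (5016 − 4800) / 4800 = 4.5%.
Capital growth = (5385.6 − 4800) / 4800 = 12.2%.
The labor force growth = (3906.4 − 3800) / 3800 = 2.8%.
Labor's share = 1 − 0.24 = 0.76.
Capital: 0.24 × 12.2 = 2.928 pp.
The labor force: 0.76 × 2.8 = 2.128 pp.
TFP growth = 4.5 − 5.056 = -0.556%.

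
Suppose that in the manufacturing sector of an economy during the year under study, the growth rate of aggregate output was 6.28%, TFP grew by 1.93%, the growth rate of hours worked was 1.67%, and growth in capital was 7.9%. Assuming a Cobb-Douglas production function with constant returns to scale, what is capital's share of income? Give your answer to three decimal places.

gY = gA + α·gK + (1−α)·gL, so gY − gA − gL = α(gK − gL).
6.28 − 1.93 − 1.67 = α × (7.9 − 1.67).
2.68 = 6.23 α, so α = 0.43018.

Capital's share of income is 0.430.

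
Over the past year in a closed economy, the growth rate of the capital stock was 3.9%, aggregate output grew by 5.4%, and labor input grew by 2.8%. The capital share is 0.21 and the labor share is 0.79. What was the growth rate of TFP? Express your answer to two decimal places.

2.37%

Labor's share = 1 − 0.21 = 0.79.
The capital stock: 0.21 × 3.9 = 0.819 pp.
Labor input: 0.79 × 2.8 = 2.212 pp.
TFP growth = 5.4 − 3.031 = 2.369%.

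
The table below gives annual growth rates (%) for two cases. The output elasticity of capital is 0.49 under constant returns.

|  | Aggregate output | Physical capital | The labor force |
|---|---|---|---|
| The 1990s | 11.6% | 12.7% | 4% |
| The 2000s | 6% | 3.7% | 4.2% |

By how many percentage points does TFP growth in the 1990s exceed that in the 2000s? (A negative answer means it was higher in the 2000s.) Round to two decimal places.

Labor's share = 1 − 0.49 = 0.51.
The 1990s: TFP = 11.6 − 6.223 − 2.04 = 3.337%.
The 2000s: TFP = 6 − 1.813 − 2.142 = 2.045%.
Difference = 3.337 − (2.045) = 1.292 pp.

1.29 percentage points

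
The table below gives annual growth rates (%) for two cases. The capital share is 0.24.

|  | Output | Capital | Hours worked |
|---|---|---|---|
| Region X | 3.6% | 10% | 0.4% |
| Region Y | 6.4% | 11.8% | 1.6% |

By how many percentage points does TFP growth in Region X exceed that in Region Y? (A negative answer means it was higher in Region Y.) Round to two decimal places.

Labor's share = 1 − 0.24 = 0.76.
Region X: TFP = 3.6 − 2.4 − 0.304 = 0.896%.
Region Y: TFP = 6.4 − 2.832 − 1.216 = 2.352%.
Difference = 0.896 − (2.352) = -1.456 pp.

-1.46 percentage points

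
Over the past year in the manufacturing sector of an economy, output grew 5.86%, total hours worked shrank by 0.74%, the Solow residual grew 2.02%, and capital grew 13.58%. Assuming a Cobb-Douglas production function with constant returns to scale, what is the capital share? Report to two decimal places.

0.32

gY = gA + α·gK + (1−α)·gL, so gY − gA − gL = α(gK − gL).
5.86 − 2.02 + 0.74 = α × (13.58 − (-0.74)).
4.58 = 14.32 α, so α = 0.3198.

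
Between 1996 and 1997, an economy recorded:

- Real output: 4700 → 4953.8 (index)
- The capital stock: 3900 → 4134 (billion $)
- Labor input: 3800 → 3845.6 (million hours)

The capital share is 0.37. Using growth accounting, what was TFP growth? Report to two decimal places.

2.42%

Real output growth = (4953.8 − 4700) / 4700 = 5.4%.
The capital stock growth = (4134 − 3900) / 3900 = 6%.
Labor input growth = (3845.6 − 3800) / 3800 = 1.2%.
Labor's share = 1 − 0.37 = 0.63.
The capital stock: 0.37 × 6 = 2.22 pp.
Labor input: 0.63 × 1.2 = 0.756 pp.
TFP growth = 5.4 − 2.976 = 2.424%.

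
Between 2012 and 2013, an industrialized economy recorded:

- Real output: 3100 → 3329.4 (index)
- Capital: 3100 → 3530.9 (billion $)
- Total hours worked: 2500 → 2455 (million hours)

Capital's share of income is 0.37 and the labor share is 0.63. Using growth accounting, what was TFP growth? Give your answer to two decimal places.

TFP growth was 3.39%.

Real output growth = (3329.4 − 3100) / 3100 = 7.4%.
Capital growth = (3530.9 − 3100) / 3100 = 13.9%.
Total hours worked growth = (2455 − 2500) / 2500 = -1.8%.
Labor's share = 1 − 0.37 = 0.63.
Capital: 0.37 × 13.9 = 5.143 pp.
Total hours worked: 0.63 × (-1.8) = -1.134 pp.
TFP growth = 7.4 − 4.009 = 3.391%.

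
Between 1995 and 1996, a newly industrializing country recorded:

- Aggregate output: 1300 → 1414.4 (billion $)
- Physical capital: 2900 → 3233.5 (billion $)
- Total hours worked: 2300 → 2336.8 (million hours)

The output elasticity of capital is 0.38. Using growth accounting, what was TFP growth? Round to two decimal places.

Aggregate output growth = (1414.4 − 1300) / 1300 = 8.8%.
Physical capital growth = (3233.5 − 2900) / 2900 = 11.5%.
Total hours worked growth = (2336.8 − 2300) / 2300 = 1.6%.
Labor's share = 1 − 0.38 = 0.62.
Physical capital: 0.38 × 11.5 = 4.37 pp.
Total hours worked: 0.62 × 1.6 = 0.992 pp.
TFP growth = 8.8 − 5.362 = 3.438%.

3.44%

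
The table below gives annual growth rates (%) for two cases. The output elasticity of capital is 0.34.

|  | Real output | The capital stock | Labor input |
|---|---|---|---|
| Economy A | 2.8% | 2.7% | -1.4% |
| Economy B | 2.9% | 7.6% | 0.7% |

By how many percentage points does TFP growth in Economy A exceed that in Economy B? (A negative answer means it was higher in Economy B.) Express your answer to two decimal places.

Labor's share = 1 − 0.34 = 0.66.
Economy A: TFP = 2.8 − 0.918 + 0.924 = 2.806%.
Economy B: TFP = 2.9 − 2.584 − 0.462 = -0.146%.
Difference = 2.806 − (-0.146) = 2.952 pp.

2.95 percentage points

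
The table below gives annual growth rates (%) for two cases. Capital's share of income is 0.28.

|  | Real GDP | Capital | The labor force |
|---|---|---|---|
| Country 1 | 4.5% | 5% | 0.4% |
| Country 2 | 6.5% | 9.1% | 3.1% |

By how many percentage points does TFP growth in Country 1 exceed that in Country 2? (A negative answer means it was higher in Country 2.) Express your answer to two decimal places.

Labor's share = 1 − 0.28 = 0.72.
Country 1: TFP = 4.5 − 1.4 − 0.288 = 2.812%.
Country 2: TFP = 6.5 − 2.548 − 2.232 = 1.72%.
Difference = 2.812 − (1.72) = 1.092 pp.

1.09 percentage points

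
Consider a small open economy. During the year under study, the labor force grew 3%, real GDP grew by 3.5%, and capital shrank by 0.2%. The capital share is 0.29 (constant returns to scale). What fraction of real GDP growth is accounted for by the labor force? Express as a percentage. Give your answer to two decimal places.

Labor's share = 1 − 0.29 = 0.71.
The labor force contributed 0.71 × 3 = 2.13 pp.
Share of growth = 2.13 / 3.5 × 100 = 60.8571%.

The labor force accounted for 60.86% of growth.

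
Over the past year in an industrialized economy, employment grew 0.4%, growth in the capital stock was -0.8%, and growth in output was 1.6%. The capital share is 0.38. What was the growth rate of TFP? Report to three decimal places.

1.656%

Labor's share = 1 − 0.38 = 0.62.
The capital stock: 0.38 × (-0.8) = -0.304 pp.
Employment: 0.62 × 0.4 = 0.248 pp.
TFP growth = 1.6 + 0.056 = 1.656%.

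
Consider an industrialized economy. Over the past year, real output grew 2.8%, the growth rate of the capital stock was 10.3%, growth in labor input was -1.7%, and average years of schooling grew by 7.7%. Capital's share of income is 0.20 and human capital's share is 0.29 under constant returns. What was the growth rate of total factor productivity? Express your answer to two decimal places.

Labor's share = 1 − 0.2 − 0.29 = 0.51.
The capital stock: 0.2 × 10.3 = 2.06 pp.
Average years of schooling: 0.29 × 7.7 = 2.233 pp.
Labor input: 0.51 × (-1.7) = -0.867 pp.
TFP growth = 2.8 − 3.426 = -0.626%.

-0.63%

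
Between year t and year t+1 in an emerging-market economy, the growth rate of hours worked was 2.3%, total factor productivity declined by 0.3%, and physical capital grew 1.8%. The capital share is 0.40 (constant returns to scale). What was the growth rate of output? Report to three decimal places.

Labor's share = 1 − 0.4 = 0.6.
Physical capital: 0.4 × 1.8 = 0.72 pp.
Hours worked: 0.6 × 2.3 = 1.38 pp.
Output growth = -0.3 + 2.1 = 1.8%.

Output growth was 1.800%.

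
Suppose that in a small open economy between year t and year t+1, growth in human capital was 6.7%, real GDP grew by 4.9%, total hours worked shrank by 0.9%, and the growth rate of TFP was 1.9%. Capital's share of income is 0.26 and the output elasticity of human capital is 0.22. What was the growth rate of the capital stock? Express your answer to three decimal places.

Labor's share = 1 − 0.26 − 0.22 = 0.52.
gY = gA + 0.22×6.7 + 0.52×(-0.9) + 0.26×g.
0.26×g = 4.9 − 1.9 − 1.006 = 1.994.
g = 1.994 / 0.26 = 7.66923%.

7.669%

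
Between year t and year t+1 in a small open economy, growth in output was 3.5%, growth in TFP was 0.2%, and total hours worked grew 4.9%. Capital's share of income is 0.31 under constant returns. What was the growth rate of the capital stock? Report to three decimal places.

Labor's share = 1 − 0.31 = 0.69.
gY = gA + 0.69×4.9 + 0.31×g.
0.31×g = 3.5 − 0.2 − 3.381 = -0.081.
g = -0.081 / 0.31 = -0.26129%.

-0.261%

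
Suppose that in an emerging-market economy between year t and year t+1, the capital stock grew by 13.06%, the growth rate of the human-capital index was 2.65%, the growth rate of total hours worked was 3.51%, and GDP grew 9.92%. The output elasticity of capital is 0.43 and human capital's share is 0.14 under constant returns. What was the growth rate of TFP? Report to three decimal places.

Labor's share = 1 − 0.43 − 0.14 = 0.43.
The capital stock: 0.43 × 13.06 = 5.6158 pp.
The human-capital index: 0.14 × 2.65 = 0.371 pp.
Total hours worked: 0.43 × 3.51 = 1.5093 pp.
TFP growth = 9.92 − 7.4961 = 2.4239%.

TFP grew 2.424%.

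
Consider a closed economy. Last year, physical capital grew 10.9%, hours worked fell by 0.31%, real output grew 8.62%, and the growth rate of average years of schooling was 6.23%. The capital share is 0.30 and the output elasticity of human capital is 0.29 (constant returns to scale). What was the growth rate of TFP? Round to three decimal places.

3.670%

Labor's share = 1 − 0.3 − 0.29 = 0.41.
Physical capital: 0.3 × 10.9 = 3.27 pp.
Average years of schooling: 0.29 × 6.23 = 1.8067 pp.
Hours worked: 0.41 × (-0.31) = -0.1271 pp.
TFP growth = 8.62 − 4.9496 = 3.6704%.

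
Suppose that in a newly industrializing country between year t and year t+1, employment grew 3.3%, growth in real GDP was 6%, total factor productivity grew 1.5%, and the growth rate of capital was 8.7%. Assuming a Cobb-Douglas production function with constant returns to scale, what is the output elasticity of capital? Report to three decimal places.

α = 0.222

gY = gA + α·gK + (1−α)·gL, so gY − gA − gL = α(gK − gL).
6 − 1.5 − 3.3 = α × (8.7 − 3.3).
1.2 = 5.4 α, so α = 0.22222.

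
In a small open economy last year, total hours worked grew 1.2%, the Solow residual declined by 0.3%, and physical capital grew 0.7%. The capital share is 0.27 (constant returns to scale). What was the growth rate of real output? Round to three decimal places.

Labor's share = 1 − 0.27 = 0.73.
Physical capital: 0.27 × 0.7 = 0.189 pp.
Total hours worked: 0.73 × 1.2 = 0.876 pp.
Output growth = -0.3 + 1.065 = 0.765%.

0.765%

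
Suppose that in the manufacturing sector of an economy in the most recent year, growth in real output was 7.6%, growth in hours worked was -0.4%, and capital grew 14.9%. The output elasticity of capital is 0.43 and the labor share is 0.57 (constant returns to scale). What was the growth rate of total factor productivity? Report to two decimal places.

1.42%

Labor's share = 1 − 0.43 = 0.57.
Capital: 0.43 × 14.9 = 6.407 pp.
Hours worked: 0.57 × (-0.4) = -0.228 pp.
TFP growth = 7.6 − 6.179 = 1.421%.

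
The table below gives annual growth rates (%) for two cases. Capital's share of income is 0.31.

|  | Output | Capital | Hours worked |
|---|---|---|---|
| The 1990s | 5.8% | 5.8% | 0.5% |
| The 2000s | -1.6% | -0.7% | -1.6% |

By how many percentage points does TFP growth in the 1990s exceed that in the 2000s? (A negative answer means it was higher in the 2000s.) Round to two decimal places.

Labor's share = 1 − 0.31 = 0.69.
The 1990s: TFP = 5.8 − 1.798 − 0.345 = 3.657%.
The 2000s: TFP = -1.6 + 0.217 + 1.104 = -0.279%.
Difference = 3.657 − (-0.279) = 3.936 pp.

3.94 percentage points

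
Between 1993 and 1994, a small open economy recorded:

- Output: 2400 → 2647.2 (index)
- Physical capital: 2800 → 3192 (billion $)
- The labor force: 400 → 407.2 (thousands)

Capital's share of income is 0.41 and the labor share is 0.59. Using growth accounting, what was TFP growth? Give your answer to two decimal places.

Output growth = (2647.2 − 2400) / 2400 = 10.3%.
Physical capital growth = (3192 − 2800) / 2800 = 14%.
The labor force growth = (407.2 − 400) / 400 = 1.8%.
Labor's share = 1 − 0.41 = 0.59.
Physical capital: 0.41 × 14 = 5.74 pp.
The labor force: 0.59 × 1.8 = 1.062 pp.
TFP growth = 10.3 − 6.802 = 3.498%.

3.50%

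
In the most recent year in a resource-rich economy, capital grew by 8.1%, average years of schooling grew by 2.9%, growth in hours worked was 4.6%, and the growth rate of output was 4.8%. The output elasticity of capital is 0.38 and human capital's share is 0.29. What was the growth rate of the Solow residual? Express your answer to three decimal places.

-0.637%

Labor's share = 1 − 0.38 − 0.29 = 0.33.
Capital: 0.38 × 8.1 = 3.078 pp.
Average years of schooling: 0.29 × 2.9 = 0.841 pp.
Hours worked: 0.33 × 4.6 = 1.518 pp.
TFP growth = 4.8 − 5.437 = -0.637%.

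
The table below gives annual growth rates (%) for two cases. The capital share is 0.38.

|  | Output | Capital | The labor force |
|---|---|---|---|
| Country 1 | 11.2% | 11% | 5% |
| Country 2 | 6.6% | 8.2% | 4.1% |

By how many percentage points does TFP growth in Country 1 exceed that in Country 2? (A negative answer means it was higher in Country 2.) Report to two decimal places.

Labor's share = 1 − 0.38 = 0.62.
Country 1: TFP = 11.2 − 4.18 − 3.1 = 3.92%.
Country 2: TFP = 6.6 − 3.116 − 2.542 = 0.942%.
Difference = 3.92 − (0.942) = 2.978 pp.

2.98 percentage points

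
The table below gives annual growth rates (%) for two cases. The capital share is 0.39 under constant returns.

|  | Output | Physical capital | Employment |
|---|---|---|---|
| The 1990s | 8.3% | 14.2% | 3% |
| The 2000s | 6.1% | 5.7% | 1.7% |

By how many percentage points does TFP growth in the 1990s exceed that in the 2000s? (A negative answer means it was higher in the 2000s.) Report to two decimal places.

Labor's share = 1 − 0.39 = 0.61.
The 1990s: TFP = 8.3 − 5.538 − 1.83 = 0.932%.
The 2000s: TFP = 6.1 − 2.223 − 1.037 = 2.84%.
Difference = 0.932 − (2.84) = -1.908 pp.

-1.91 percentage points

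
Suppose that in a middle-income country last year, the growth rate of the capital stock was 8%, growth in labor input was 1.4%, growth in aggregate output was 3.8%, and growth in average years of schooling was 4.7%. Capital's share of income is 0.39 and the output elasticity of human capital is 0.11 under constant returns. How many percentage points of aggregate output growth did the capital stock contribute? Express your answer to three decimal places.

3.120 percentage points

Contribution = share × growth = 0.39 × 8 = 3.12 pp.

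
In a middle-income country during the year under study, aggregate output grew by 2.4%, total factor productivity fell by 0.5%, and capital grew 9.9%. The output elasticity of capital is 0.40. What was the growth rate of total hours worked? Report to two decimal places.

-1.77%

Labor's share = 1 − 0.4 = 0.6.
gY = gA + 0.4×9.9 + 0.6×g.
0.6×g = 2.4 + 0.5 − 3.96 = -1.06.
g = -1.06 / 0.6 = -1.7667%.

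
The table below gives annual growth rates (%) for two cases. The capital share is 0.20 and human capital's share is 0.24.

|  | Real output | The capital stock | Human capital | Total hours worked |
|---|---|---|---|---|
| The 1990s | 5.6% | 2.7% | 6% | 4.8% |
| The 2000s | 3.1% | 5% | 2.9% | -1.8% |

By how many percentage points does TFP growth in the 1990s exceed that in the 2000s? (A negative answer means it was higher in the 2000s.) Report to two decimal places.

-1.48 percentage points

Labor's share = 1 − 0.2 − 0.24 = 0.56.
The 1990s: TFP = 5.6 − 0.54 − 1.44 − 2.688 = 0.932%.
The 2000s: TFP = 3.1 − 1 − 0.696 + 1.008 = 2.412%.
Difference = 0.932 − (2.412) = -1.48 pp.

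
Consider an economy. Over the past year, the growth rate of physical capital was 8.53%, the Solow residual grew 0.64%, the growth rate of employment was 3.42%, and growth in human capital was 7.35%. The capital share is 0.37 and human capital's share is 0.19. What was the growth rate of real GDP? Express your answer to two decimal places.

Labor's share = 1 − 0.37 − 0.19 = 0.44.
Physical capital: 0.37 × 8.53 = 3.1561 pp.
Human capital: 0.19 × 7.35 = 1.3965 pp.
Employment: 0.44 × 3.42 = 1.5048 pp.
Output growth = 0.64 + 6.0574 = 6.6974%.

6.70%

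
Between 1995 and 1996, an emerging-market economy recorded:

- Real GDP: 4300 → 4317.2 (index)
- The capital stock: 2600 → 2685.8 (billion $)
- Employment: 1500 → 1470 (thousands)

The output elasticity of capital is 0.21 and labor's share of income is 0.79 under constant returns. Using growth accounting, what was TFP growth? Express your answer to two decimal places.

1.29%

Real GDP growth = (4317.2 − 4300) / 4300 = 0.4%.
The capital stock growth = (2685.8 − 2600) / 2600 = 3.3%.
Employment growth = (1470 − 1500) / 1500 = -2%.
Labor's share = 1 − 0.21 = 0.79.
The capital stock: 0.21 × 3.3 = 0.693 pp.
Employment: 0.79 × (-2) = -1.58 pp.
TFP growth = 0.4 + 0.887 = 1.287%.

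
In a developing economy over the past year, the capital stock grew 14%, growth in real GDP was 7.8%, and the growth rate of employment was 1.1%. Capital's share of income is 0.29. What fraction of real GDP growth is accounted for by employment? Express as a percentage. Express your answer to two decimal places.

Labor's share = 1 − 0.29 = 0.71.
Employment contributed 0.71 × 1.1 = 0.781 pp.
Share of growth = 0.781 / 7.8 × 100 = 10.0128%.

Employment accounted for 10.01% of growth.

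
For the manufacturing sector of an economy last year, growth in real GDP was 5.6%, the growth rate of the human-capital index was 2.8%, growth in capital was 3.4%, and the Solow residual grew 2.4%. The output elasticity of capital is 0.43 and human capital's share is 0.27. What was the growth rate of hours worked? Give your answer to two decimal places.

Labor's share = 1 − 0.43 − 0.27 = 0.3.
gY = gA + 0.43×3.4 + 0.27×2.8 + 0.3×g.
0.3×g = 5.6 − 2.4 − 2.218 = 0.982.
g = 0.982 / 0.3 = 3.2733%.

Hours worked growth was 3.27%.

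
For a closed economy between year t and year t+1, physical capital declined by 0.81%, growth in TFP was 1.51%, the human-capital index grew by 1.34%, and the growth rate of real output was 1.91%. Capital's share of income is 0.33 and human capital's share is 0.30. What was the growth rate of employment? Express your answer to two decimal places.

Labor's share = 1 − 0.33 − 0.3 = 0.37.
gY = gA + 0.33×(-0.81) + 0.3×1.34 + 0.37×g.
0.37×g = 1.91 − 1.51 − 0.1347 = 0.2653.
g = 0.2653 / 0.37 = 0.717%.

0.72%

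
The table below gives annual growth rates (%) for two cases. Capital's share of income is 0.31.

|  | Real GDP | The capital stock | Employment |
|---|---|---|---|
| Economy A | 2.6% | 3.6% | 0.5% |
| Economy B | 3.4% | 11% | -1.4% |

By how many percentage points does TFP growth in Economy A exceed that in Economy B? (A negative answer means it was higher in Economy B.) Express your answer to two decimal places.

0.18 percentage points

Labor's share = 1 − 0.31 = 0.69.
Economy A: TFP = 2.6 − 1.116 − 0.345 = 1.139%.
Economy B: TFP = 3.4 − 3.41 + 0.966 = 0.956%.
Difference = 1.139 − (0.956) = 0.183 pp.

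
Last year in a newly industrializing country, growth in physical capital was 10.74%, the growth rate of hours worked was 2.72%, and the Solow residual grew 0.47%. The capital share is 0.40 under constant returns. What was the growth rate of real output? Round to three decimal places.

Labor's share = 1 − 0.4 = 0.6.
Physical capital: 0.4 × 10.74 = 4.296 pp.
Hours worked: 0.6 × 2.72 = 1.632 pp.
Output growth = 0.47 + 5.928 = 6.398%.

6.398%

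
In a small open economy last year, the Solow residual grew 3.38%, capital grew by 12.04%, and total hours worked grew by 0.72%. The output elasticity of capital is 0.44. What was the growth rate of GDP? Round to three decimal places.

9.081%

Labor's share = 1 − 0.44 = 0.56.
Capital: 0.44 × 12.04 = 5.2976 pp.
Total hours worked: 0.56 × 0.72 = 0.4032 pp.
Output growth = 3.38 + 5.7008 = 9.0808%.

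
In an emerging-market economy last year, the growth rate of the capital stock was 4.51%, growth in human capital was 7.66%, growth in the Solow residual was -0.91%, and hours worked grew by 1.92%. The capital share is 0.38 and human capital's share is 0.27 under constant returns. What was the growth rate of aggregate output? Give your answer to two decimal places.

3.54%

Labor's share = 1 − 0.38 − 0.27 = 0.35.
The capital stock: 0.38 × 4.51 = 1.7138 pp.
Human capital: 0.27 × 7.66 = 2.0682 pp.
Hours worked: 0.35 × 1.92 = 0.672 pp.
Output growth = -0.91 + 4.454 = 3.544%.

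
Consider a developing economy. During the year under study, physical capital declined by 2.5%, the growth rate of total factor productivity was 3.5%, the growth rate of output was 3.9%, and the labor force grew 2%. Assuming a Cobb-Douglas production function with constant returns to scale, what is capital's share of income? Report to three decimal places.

α = 0.356

gY = gA + α·gK + (1−α)·gL, so gY − gA − gL = α(gK − gL).
3.9 − 3.5 − 2 = α × (-2.5 − 2).
-1.6 = -4.5 α, so α = 0.35556.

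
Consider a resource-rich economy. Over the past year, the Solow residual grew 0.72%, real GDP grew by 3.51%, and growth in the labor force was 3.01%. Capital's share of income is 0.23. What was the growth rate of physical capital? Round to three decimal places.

Physical capital grew 2.053%.

Labor's share = 1 − 0.23 = 0.77.
gY = gA + 0.77×3.01 + 0.23×g.
0.23×g = 3.51 − 0.72 − 2.3177 = 0.4723.
g = 0.4723 / 0.23 = 2.05348%.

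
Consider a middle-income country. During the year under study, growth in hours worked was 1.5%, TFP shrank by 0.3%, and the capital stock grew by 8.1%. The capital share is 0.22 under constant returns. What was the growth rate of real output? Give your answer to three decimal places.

Labor's share = 1 − 0.22 = 0.78.
The capital stock: 0.22 × 8.1 = 1.782 pp.
Hours worked: 0.78 × 1.5 = 1.17 pp.
Output growth = -0.3 + 2.952 = 2.652%.

2.652%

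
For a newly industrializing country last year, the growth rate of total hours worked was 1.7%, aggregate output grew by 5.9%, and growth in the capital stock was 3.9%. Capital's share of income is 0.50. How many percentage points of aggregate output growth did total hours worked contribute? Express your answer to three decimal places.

0.850 percentage points

Labor's share = 1 − 0.5 = 0.5.
Contribution = share × growth = 0.5 × 1.7 = 0.85 pp.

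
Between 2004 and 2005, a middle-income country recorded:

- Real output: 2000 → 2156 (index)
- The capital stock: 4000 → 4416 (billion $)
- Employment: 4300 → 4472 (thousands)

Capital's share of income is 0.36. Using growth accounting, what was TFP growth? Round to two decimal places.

TFP growth was 1.50%.

Real output growth = (2156 − 2000) / 2000 = 7.8%.
The capital stock growth = (4416 − 4000) / 4000 = 10.4%.
Employment growth = (4472 − 4300) / 4300 = 4%.
Labor's share = 1 − 0.36 = 0.64.
The capital stock: 0.36 × 10.4 = 3.744 pp.
Employment: 0.64 × 4 = 2.56 pp.
TFP growth = 7.8 − 6.304 = 1.496%.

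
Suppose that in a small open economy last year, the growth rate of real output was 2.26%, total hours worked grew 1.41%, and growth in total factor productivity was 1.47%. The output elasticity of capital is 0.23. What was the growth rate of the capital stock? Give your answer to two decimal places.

-1.29%

Labor's share = 1 − 0.23 = 0.77.
gY = gA + 0.77×1.41 + 0.23×g.
0.23×g = 2.26 − 1.47 − 1.0857 = -0.2957.
g = -0.2957 / 0.23 = -1.2857%.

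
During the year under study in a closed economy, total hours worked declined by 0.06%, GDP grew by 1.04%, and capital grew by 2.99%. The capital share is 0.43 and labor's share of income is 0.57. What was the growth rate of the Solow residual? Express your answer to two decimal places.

-0.21%

Labor's share = 1 − 0.43 = 0.57.
Capital: 0.43 × 2.99 = 1.2857 pp.
Total hours worked: 0.57 × (-0.06) = -0.0342 pp.
TFP growth = 1.04 − 1.2515 = -0.2115%.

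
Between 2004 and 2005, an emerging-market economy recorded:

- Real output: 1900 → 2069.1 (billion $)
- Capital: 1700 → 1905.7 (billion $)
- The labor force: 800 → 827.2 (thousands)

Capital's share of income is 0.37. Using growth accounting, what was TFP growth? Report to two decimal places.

Real output growth = (2069.1 − 1900) / 1900 = 8.9%.
Capital growth = (1905.7 − 1700) / 1700 = 12.1%.
The labor force growth = (827.2 − 800) / 800 = 3.4%.
Labor's share = 1 − 0.37 = 0.63.
Capital: 0.37 × 12.1 = 4.477 pp.
The labor force: 0.63 × 3.4 = 2.142 pp.
TFP growth = 8.9 − 6.619 = 2.281%.

2.28%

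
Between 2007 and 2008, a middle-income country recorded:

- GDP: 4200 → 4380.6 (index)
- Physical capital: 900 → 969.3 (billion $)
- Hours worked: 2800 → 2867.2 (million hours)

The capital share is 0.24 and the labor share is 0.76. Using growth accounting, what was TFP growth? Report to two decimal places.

0.63%

GDP growth = (4380.6 − 4200) / 4200 = 4.3%.
Physical capital growth = (969.3 − 900) / 900 = 7.7%.
Hours worked growth = (2867.2 − 2800) / 2800 = 2.4%.
Labor's share = 1 − 0.24 = 0.76.
Physical capital: 0.24 × 7.7 = 1.848 pp.
Hours worked: 0.76 × 2.4 = 1.824 pp.
TFP growth = 4.3 − 3.672 = 0.628%.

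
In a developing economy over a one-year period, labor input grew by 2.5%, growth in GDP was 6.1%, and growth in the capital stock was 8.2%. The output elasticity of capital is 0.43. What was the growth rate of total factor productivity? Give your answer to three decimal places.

1.149%

Labor's share = 1 − 0.43 = 0.57.
The capital stock: 0.43 × 8.2 = 3.526 pp.
Labor input: 0.57 × 2.5 = 1.425 pp.
TFP growth = 6.1 − 4.951 = 1.149%.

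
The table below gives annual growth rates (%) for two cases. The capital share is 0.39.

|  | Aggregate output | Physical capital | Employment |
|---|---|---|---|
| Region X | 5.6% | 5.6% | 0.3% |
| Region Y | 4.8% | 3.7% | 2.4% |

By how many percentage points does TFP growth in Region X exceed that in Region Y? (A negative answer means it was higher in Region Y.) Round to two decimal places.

Labor's share = 1 − 0.39 = 0.61.
Region X: TFP = 5.6 − 2.184 − 0.183 = 3.233%.
Region Y: TFP = 4.8 − 1.443 − 1.464 = 1.893%.
Difference = 3.233 − (1.893) = 1.34 pp.

1.34 percentage points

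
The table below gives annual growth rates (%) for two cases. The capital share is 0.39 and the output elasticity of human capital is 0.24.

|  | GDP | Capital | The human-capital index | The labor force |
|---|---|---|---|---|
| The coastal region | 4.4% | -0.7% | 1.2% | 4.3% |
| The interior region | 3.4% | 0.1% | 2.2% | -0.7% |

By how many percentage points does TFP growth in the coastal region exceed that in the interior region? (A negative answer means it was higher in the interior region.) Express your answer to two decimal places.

-0.30 percentage points

Labor's share = 1 − 0.39 − 0.24 = 0.37.
The coastal region: TFP = 4.4 + 0.273 − 0.288 − 1.591 = 2.794%.
The interior region: TFP = 3.4 − 0.039 − 0.528 + 0.259 = 3.092%.
Difference = 2.794 − (3.092) = -0.298 pp.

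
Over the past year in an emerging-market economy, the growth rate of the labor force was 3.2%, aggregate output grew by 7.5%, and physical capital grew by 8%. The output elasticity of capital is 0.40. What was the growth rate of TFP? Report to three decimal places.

2.380%

Labor's share = 1 − 0.4 = 0.6.
Physical capital: 0.4 × 8 = 3.2 pp.
The labor force: 0.6 × 3.2 = 1.92 pp.
TFP growth = 7.5 − 5.12 = 2.38%.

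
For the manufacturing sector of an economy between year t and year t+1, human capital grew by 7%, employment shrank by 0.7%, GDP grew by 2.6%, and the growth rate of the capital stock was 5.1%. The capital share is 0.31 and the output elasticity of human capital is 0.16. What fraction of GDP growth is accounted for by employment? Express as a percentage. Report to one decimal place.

-14.3%

Labor's share = 1 − 0.31 − 0.16 = 0.53.
Employment contributed 0.53 × (-0.7) = -0.371 pp.
Share of growth = -0.371 / 2.6 × 100 = -14.269%.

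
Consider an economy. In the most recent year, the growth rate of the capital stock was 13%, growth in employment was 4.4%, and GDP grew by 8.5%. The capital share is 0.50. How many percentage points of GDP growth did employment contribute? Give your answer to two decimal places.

Labor's share = 1 − 0.5 = 0.5.
Contribution = share × growth = 0.5 × 4.4 = 2.2 pp.

2.20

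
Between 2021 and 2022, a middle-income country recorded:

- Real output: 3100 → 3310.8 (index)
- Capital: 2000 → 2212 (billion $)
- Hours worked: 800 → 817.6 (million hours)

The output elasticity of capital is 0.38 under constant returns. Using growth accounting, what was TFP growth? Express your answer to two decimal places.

Real output growth = (3310.8 − 3100) / 3100 = 6.8%.
Capital growth = (2212 − 2000) / 2000 = 10.6%.
Hours worked growth = (817.6 − 800) / 800 = 2.2%.
Labor's share = 1 − 0.38 = 0.62.
Capital: 0.38 × 10.6 = 4.028 pp.
Hours worked: 0.62 × 2.2 = 1.364 pp.
TFP growth = 6.8 − 5.392 = 1.408%.

1.41%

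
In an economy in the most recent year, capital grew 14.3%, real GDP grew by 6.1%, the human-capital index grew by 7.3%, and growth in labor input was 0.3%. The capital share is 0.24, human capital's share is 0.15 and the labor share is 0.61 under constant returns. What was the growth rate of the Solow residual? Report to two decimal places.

1.39%

Labor's share = 1 − 0.24 − 0.15 = 0.61.
Capital: 0.24 × 14.3 = 3.432 pp.
The human-capital index: 0.15 × 7.3 = 1.095 pp.
Labor input: 0.61 × 0.3 = 0.183 pp.
TFP growth = 6.1 − 4.71 = 1.39%.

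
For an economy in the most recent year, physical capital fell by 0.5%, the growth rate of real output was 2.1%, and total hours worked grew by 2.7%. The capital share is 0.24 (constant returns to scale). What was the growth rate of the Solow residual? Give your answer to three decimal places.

0.168%

Labor's share = 1 − 0.24 = 0.76.
Physical capital: 0.24 × (-0.5) = -0.12 pp.
Total hours worked: 0.76 × 2.7 = 2.052 pp.
TFP growth = 2.1 − 1.932 = 0.168%.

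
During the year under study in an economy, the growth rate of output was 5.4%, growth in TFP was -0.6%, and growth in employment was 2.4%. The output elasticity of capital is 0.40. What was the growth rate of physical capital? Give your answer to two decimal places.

11.40%

Labor's share = 1 − 0.4 = 0.6.
gY = gA + 0.6×2.4 + 0.4×g.
0.4×g = 5.4 + 0.6 − 1.44 = 4.56.
g = 4.56 / 0.4 = 11.4%.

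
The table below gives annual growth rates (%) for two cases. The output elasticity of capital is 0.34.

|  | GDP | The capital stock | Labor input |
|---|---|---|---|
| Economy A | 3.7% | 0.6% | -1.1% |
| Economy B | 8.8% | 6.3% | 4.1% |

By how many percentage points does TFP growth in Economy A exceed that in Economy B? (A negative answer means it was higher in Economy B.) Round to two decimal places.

Labor's share = 1 − 0.34 = 0.66.
Economy A: TFP = 3.7 − 0.204 + 0.726 = 4.222%.
Economy B: TFP = 8.8 − 2.142 − 2.706 = 3.952%.
Difference = 4.222 − (3.952) = 0.27 pp.

0.27 percentage points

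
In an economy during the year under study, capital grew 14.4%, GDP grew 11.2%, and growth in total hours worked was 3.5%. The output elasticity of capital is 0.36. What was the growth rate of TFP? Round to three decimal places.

TFP grew 3.776%.

Labor's share = 1 − 0.36 = 0.64.
Capital: 0.36 × 14.4 = 5.184 pp.
Total hours worked: 0.64 × 3.5 = 2.24 pp.
TFP growth = 11.2 − 7.424 = 3.776%.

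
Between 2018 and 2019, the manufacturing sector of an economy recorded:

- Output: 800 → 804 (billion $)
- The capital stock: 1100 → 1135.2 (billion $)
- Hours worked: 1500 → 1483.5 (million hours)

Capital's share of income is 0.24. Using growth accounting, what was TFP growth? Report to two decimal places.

Output growth = (804 − 800) / 800 = 0.5%.
The capital stock growth = (1135.2 − 1100) / 1100 = 3.2%.
Hours worked growth = (1483.5 − 1500) / 1500 = -1.1%.
Labor's share = 1 − 0.24 = 0.76.
The capital stock: 0.24 × 3.2 = 0.768 pp.
Hours worked: 0.76 × (-1.1) = -0.836 pp.
TFP growth = 0.5 + 0.068 = 0.568%.

0.57%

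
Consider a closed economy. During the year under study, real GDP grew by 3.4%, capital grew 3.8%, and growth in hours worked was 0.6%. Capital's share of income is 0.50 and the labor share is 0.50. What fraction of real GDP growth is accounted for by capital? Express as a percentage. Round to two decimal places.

Capital contributed 0.5 × 3.8 = 1.9 pp.
Share of growth = 1.9 / 3.4 × 100 = 55.8824%.

55.88%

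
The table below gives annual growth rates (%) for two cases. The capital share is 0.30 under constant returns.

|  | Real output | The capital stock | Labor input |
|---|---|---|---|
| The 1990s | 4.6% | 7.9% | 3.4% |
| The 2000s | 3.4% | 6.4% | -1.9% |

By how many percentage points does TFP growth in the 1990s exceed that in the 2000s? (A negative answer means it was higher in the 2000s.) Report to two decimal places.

Labor's share = 1 − 0.3 = 0.7.
The 1990s: TFP = 4.6 − 2.37 − 2.38 = -0.15%.
The 2000s: TFP = 3.4 − 1.92 + 1.33 = 2.81%.
Difference = -0.15 − (2.81) = -2.96 pp.

-2.96 percentage points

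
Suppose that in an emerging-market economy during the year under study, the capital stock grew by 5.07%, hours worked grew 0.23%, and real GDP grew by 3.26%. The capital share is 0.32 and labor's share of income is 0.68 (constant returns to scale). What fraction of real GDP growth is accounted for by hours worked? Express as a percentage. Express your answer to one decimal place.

4.8%

Labor's share = 1 − 0.32 = 0.68.
Hours worked contributed 0.68 × 0.23 = 0.1564 pp.
Share of growth = 0.1564 / 3.26 × 100 = 4.798%.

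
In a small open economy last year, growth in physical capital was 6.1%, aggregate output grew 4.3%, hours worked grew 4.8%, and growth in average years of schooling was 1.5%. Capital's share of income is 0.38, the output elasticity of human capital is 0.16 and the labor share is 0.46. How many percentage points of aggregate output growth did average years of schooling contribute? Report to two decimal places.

Contribution = share × growth = 0.16 × 1.5 = 0.24 pp.

0.24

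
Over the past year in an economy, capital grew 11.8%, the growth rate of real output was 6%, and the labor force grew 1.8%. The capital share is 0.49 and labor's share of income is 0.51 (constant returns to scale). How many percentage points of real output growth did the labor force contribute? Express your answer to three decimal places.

Labor's share = 1 − 0.49 = 0.51.
Contribution = share × growth = 0.51 × 1.8 = 0.918 pp.

0.918 pp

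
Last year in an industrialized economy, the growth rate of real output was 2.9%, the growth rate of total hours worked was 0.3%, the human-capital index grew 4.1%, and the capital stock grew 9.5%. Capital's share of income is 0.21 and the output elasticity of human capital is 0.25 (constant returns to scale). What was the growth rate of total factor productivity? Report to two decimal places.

Labor's share = 1 − 0.21 − 0.25 = 0.54.
The capital stock: 0.21 × 9.5 = 1.995 pp.
The human-capital index: 0.25 × 4.1 = 1.025 pp.
Total hours worked: 0.54 × 0.3 = 0.162 pp.
TFP growth = 2.9 − 3.182 = -0.282%.

-0.28%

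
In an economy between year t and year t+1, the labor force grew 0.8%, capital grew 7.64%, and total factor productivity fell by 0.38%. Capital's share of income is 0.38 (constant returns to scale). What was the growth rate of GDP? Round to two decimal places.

Labor's share = 1 − 0.38 = 0.62.
Capital: 0.38 × 7.64 = 2.9032 pp.
The labor force: 0.62 × 0.8 = 0.496 pp.
Output growth = -0.38 + 3.3992 = 3.0192%.

3.02%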